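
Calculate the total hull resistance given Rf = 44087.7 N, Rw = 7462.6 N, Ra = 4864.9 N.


Formula: Rt = Rf + Rw + Ra
Substituting: Rt = 44087.7 + 7462.6 + 4864.9
Result: Rt = 56415.2 N

56415.2 N


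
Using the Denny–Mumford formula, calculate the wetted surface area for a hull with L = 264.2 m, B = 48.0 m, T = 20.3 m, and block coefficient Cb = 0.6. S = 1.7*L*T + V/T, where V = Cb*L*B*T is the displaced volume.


Formula: S = 1.7*L*T + V/T with V = Cb*L*B*T, i.e. S = L * (1.7*T + Cb*B)
Step 1 — 1.7*T = 1.7 * 20.3 = 34.51 m
Step 2 — Cb*B = 0.6 * 48.0 = 28.8 m
Step 3 — 1.7*T + Cb*B = 34.51 + 28.8 = 63.31 m
Step 4 — S = 264.2 * 63.31 ≈ 16727 m^2 (5 s.f.)

16727 m^2


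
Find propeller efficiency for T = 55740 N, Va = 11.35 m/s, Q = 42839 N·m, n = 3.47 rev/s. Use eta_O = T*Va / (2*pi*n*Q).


Formula: eta = T * Va / (2 * pi * n * Q)
Step 1 — numerator = T * Va = 55740 * 11.35 = 632649.0
Step 2 — 2 * pi * n = 2 * pi * 3.47 = 21.802653
Step 3 — denominator = 21.802653 * 42839 = 934003.85
Step 4 — eta = 632649.0 / 934003.85 ≈ 0.67735 (5 s.f.)

0.67735


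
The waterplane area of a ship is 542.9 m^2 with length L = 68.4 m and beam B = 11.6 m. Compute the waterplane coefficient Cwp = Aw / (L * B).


Formula: Cwp = Aw / (L * B)
Step 1 — L * B = 68.4 * 11.6 = 793.44 m^2
Step 2 — Cwp = 542.9 / 793.44 ≈ 0.68424 (5 s.f.)

0.68424


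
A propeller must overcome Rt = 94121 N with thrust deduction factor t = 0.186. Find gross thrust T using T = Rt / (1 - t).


Formula: T = Rt / (1 - t)
Step 1 — (1 - t) = 1 - 0.186 = 0.814
Step 2 — T = 94121 / 0.814 ≈ 115630 N (5 s.f.)

115630 N


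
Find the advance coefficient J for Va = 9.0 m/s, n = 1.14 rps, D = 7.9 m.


Formula: J = Va / (n * D)
Step 1 — n * D = 1.14 * 7.9 = 9.006
Step 2 — J = 9.0 / 9.006 ≈ 0.99933 (5 s.f.)

0.99933


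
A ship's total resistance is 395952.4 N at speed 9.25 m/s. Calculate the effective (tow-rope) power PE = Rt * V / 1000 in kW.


Formula: PE = Rt * V / 1000 (kW)
Step 1 — PE (W) = 395952.4 * 9.25 = 3662559.7 W
Step 2 — PE (kW) = 3662559.7 / 1000 ≈ 3662.6 kW (5 s.f.)

3662.6 kW


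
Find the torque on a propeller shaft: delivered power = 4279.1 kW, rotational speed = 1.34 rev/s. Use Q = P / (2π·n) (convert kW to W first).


Formula: Q = P_W / (2 * pi * n)
Step 1 — P_W = 4279.1 kW * 1000 = 4279100.0 W
Step 2 — 2 * pi * n = 2 * pi * 1.34 = 8.419468
Step 3 — Q = 4279100.0 / 8.419468 ≈ 508240 N·m (5 s.f.)

508240 N·m


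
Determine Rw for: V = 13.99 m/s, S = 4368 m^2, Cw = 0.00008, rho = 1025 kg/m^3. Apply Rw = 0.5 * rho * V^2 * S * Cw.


Formula: Rw = 0.5 * rho * V^2 * S * Cw
Step 1 — V^2 = 13.99^2 = 195.7201
Step 2 — 0.5 * rho * V^2 = 0.5 * 1025 * 195.7201 = 100306.55125
Step 3 — Rw = 100306.55125 * 4368 * 0.00008 ≈ 35051 N (5 s.f.)

35051 N


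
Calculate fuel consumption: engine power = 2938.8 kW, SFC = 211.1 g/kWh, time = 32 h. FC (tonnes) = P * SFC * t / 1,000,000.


Formula: FC (tonnes) = P * SFC * t / 1,000,000
Step 1 — P * SFC * t = 2938.8 * 211.1 * 32 = 19852181.76 g
Step 2 — FC (tonnes) = 19852181.76 / 1,000,000 ≈ 19.852 tonnes (5 s.f.)

19.852 tonnes


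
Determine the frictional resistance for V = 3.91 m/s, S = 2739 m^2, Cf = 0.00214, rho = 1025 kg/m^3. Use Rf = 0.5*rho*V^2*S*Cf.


Formula: Rf = 0.5 * rho * V^2 * S * Cf
Step 1 — V^2 = 3.91^2 = 15.2881
Step 2 — 0.5 * rho * V^2 = 0.5 * 1025 * 15.2881 = 7835.15125
Step 3 — Rf = 7835.15125 * 2739 * 0.00214 ≈ 45925 N (5 s.f.)

45925 N


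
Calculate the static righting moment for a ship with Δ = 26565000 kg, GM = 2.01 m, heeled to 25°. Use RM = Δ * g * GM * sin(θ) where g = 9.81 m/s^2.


Formula: GZ = GM * sin(theta); RM = disp * g * GZ
Step 1 — GZ = 2.01 * sin(25°) = 2.01 * 0.422618 = 0.849462 m
Step 2 — RM = 26565000 * 9.81 * 0.849462 ≈ 221370000 N·m (5 s.f.)

221370000 N·m


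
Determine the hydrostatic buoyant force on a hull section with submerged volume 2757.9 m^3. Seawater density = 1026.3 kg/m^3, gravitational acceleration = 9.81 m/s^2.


Formula: Fb = rho * g * V
Substituting: Fb = 1026.3 * 9.81 * 2757.9
Intermediate: 1026.3 * 9.81 = 10068.003
Result: Fb = 10068.003 * 2757.9 ≈ 27767000 N (5 s.f.)

27767000 N


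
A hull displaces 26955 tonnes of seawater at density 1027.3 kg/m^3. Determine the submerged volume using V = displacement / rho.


Formula: V = mass / rho
Step 1 — convert tonnes to kg: 26955 t * 1000 = 26955000 kg
Step 2 — V = 26955000 / 1027.3 ≈ 26239 m^3 (5 s.f.)

26239 m^3


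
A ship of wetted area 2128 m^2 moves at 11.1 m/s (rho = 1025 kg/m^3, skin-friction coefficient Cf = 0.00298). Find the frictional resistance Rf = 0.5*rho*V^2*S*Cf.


Formula: Rf = 0.5 * rho * V^2 * S * Cf
Step 1 — V^2 = 11.1^2 = 123.21
Step 2 — 0.5 * rho * V^2 = 0.5 * 1025 * 123.21 = 63145.125
Step 3 — Rf = 63145.125 * 2128 * 0.00298 ≈ 400430 N (5 s.f.)

400430 N


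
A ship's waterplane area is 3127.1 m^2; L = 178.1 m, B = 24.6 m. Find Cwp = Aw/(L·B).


Formula: Cwp = Aw / (L * B)
Step 1 — L * B = 178.1 * 24.6 = 4381.26 m^2
Step 2 — Cwp = 3127.1 / 4381.26 ≈ 0.71374 (5 s.f.)

0.71374


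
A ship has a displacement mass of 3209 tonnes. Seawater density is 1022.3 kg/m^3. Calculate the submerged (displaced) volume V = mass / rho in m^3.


Formula: V = mass / rho
Step 1 — convert tonnes to kg: 3209 t * 1000 = 3209000 kg
Step 2 — V = 3209000 / 1022.3 ≈ 3139.0 m^3 (5 s.f.)

3139.0 m^3


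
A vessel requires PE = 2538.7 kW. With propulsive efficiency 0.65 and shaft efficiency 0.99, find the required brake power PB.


Formula: PB = PE / (eta_D * eta_S)
Step 1 — combined efficiency = eta_D * eta_S = 0.65 * 0.99 = 0.6435
Step 2 — PB = 2538.7 / 0.6435 ≈ 3945.1 kW (5 s.f.)

3945.1 kW


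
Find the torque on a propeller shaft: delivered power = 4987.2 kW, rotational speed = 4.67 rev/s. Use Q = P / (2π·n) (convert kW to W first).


Formula: Q = P_W / (2 * pi * n)
Step 1 — P_W = 4987.2 kW * 1000 = 4987200.0 W
Step 2 — 2 * pi * n = 2 * pi * 4.67 = 29.342475
Step 3 — Q = 4987200.0 / 29.342475 ≈ 169970 N·m (5 s.f.)

169970 N·m


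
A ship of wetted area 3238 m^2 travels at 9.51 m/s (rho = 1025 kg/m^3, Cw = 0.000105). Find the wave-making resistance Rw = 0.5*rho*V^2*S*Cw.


Formula: Rw = 0.5 * rho * V^2 * S * Cw
Step 1 — V^2 = 9.51^2 = 90.4401
Step 2 — 0.5 * rho * V^2 = 0.5 * 1025 * 90.4401 = 46350.55125
Step 3 — Rw = 46350.55125 * 3238 * 0.000105 ≈ 15759 N (5 s.f.)

15759 N


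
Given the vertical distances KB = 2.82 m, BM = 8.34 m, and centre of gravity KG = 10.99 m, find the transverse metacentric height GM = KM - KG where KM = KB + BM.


Formula: GM = KB + BM - KG
Step 1 — KM = KB + BM = 2.82 + 8.34 = 11.16 m
Step 2 — GM = KM - KG = 11.16 - 10.99 = 0.17 m

0.17 m


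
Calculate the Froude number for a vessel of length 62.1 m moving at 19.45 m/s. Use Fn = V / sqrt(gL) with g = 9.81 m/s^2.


Formula: Fn = V / sqrt(g * L)
Step 1 — g * L = 9.81 * 62.1 = 609.201
Step 2 — sqrt(g * L) = sqrt(609.201) = 24.681997
Step 3 — Fn = 19.45 / 24.681997 ≈ 0.78802 (5 s.f.)

0.78802


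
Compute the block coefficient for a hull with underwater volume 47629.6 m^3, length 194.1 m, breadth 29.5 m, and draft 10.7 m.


Formula: Cb = V / (L * B * T)
Step 1 — L * B * T = 194.1 * 29.5 * 10.7 = 61267.665 m^3
Step 2 — Cb = 47629.6 / 61267.665 ≈ 0.77740 (5 s.f.)

0.77740


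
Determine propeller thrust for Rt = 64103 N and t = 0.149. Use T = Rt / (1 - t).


Formula: T = Rt / (1 - t)
Step 1 — (1 - t) = 1 - 0.149 = 0.851
Step 2 — T = 64103 / 0.851 ≈ 75327 N (5 s.f.)

75327 N


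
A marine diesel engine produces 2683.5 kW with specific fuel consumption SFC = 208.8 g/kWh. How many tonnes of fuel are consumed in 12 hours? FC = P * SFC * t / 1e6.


Formula: FC (tonnes) = P * SFC * t / 1,000,000
Step 1 — P * SFC * t = 2683.5 * 208.8 * 12 = 6723777.6 g
Step 2 — FC (tonnes) = 6723777.6 / 1,000,000 ≈ 6.7238 tonnes (5 s.f.)

6.7238 tonnes


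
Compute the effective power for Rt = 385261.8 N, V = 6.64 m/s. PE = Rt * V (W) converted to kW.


Formula: PE = Rt * V / 1000 (kW)
Step 1 — PE (W) = 385261.8 * 6.64 = 2558138.352 W
Step 2 — PE (kW) = 2558138.352 / 1000 ≈ 2558.1 kW (5 s.f.)

2558.1 kW


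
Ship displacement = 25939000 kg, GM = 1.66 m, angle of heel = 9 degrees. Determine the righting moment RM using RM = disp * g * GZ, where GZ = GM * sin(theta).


Formula: GZ = GM * sin(theta); RM = disp * g * GZ
Step 1 — GZ = 1.66 * sin(9°) = 1.66 * 0.156434 = 0.25968 m
Step 2 — RM = 25939000 * 9.81 * 0.25968 ≈ 66079000 N·m (5 s.f.)

66079000 N·m


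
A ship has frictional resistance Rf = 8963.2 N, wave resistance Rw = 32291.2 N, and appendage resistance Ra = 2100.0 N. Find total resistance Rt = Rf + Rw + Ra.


Formula: Rt = Rf + Rw + Ra
Substituting: Rt = 8963.2 + 32291.2 + 2100.0
Result: Rt = 43354.4 N

43354.4 N


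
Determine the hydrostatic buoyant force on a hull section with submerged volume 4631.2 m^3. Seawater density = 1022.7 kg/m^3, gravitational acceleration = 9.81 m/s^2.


Formula: Fb = rho * g * V
Substituting: Fb = 1022.7 * 9.81 * 4631.2
Intermediate: 1022.7 * 9.81 = 10032.687
Result: Fb = 10032.687 * 4631.2 ≈ 46463000 N (5 s.f.)

46463000 N


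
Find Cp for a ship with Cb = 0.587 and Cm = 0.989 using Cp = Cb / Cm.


Formula: Cp = Cb / Cm
Substituting: Cp = 0.587 / 0.989
Result: Cp ≈ 0.59353 (5 s.f.)

0.59353


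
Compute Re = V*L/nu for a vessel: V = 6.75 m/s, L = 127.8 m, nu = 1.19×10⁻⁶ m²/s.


Formula: Re = V * L / nu
Step 1 — V * L = 6.75 * 127.8 = 862.65 m^2/s
Step 2 — Re = 862.65 / 1.19e-6 = 7.25e+08

7.25e+08


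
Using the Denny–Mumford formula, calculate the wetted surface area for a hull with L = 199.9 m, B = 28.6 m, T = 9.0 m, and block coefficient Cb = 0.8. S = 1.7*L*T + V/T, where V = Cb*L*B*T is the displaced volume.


Formula: S = 1.7*L*T + V/T with V = Cb*L*B*T, i.e. S = L * (1.7*T + Cb*B)
Step 1 — 1.7*T = 1.7 * 9.0 = 15.3 m
Step 2 — Cb*B = 0.8 * 28.6 = 22.88 m
Step 3 — 1.7*T + Cb*B = 15.3 + 22.88 = 38.18 m
Step 4 — S = 199.9 * 38.18 ≈ 7632.2 m^2 (5 s.f.)

7632.2 m^2


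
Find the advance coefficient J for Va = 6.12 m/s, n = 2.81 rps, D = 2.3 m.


Formula: J = Va / (n * D)
Step 1 — n * D = 2.81 * 2.3 = 6.463
Step 2 — J = 6.12 / 6.463 ≈ 0.94693 (5 s.f.)

0.94693


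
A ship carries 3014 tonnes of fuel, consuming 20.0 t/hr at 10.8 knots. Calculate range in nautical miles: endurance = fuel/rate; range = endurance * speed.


Formula: endurance = fuel / rate; range = endurance * speed
Step 1 — endurance = 3014 / 20.0 = 150.7 hours
Step 2 — range = 150.7 * 10.8 ≈ 1627.6 nautical miles (5 s.f.)

1627.6 NM


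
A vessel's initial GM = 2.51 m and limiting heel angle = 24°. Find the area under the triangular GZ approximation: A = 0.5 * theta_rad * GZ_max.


Formula: GZ_max = GM * sin(theta); Area = 0.5 * theta_rad * GZ_max
Step 1 — GZ_max = 2.51 * sin(24°) = 2.51 * 0.406737 = 1.02091 m
Step 2 — theta_rad = 24 * pi/180 = 0.418879 rad
Step 3 — Area = 0.5 * 0.418879 * 1.02091 ≈ 0.21382 m·rad (5 s.f.)

0.21382 m·rad


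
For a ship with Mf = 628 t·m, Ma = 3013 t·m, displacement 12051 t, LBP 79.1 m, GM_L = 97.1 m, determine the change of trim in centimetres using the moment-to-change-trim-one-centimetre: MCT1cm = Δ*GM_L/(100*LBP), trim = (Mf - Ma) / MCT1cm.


Formula: net trimming moment = Mf - Ma; MCT1cm = Δ*GM_L/(100*LBP); trim = net moment / MCT1cm
Step 1 — net trimming moment = 628 - 3013 = -2385 t·m
Step 2 — MCT1cm = 12051 * 97.1 / (100 * 79.1) = 147.9333 t·m/cm
Step 3 — trim = -2385 / 147.9333 ≈ -16.122 cm (5 s.f.)

-16.122 cm


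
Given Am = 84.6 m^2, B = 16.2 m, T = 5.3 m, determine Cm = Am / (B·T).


Formula: Cm = Am / (B * T)
Step 1 — B * T = 16.2 * 5.3 = 85.86 m^2
Step 2 — Cm = 84.6 / 85.86 ≈ 0.98532 (5 s.f.)

0.98532


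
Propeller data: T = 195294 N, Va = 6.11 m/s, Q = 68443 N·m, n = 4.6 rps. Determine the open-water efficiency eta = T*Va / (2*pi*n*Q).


Formula: eta = T * Va / (2 * pi * n * Q)
Step 1 — numerator = T * Va = 195294 * 6.11 = 1193246.34
Step 2 — 2 * pi * n = 2 * pi * 4.6 = 28.902652
Step 3 — denominator = 28.902652 * 68443 = 1978184.21
Step 4 — eta = 1193246.34 / 1978184.21 ≈ 0.60320 (5 s.f.)

0.60320


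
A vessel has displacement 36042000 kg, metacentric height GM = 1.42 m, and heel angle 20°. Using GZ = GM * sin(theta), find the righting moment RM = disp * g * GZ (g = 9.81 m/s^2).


Formula: GZ = GM * sin(theta); RM = disp * g * GZ
Step 1 — GZ = 1.42 * sin(20°) = 1.42 * 0.34202 = 0.485668 m
Step 2 — RM = 36042000 * 9.81 * 0.485668 ≈ 171720000 N·m (5 s.f.)

171720000 N·m


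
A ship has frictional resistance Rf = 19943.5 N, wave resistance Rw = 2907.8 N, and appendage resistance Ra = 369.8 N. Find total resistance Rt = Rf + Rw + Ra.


Formula: Rt = Rf + Rw + Ra
Substituting: Rt = 19943.5 + 2907.8 + 369.8
Result: Rt = 23221.1 N

23221.1 N


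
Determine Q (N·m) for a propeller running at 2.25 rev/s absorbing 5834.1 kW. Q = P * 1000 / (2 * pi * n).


Formula: Q = P_W / (2 * pi * n)
Step 1 — P_W = 5834.1 kW * 1000 = 5834100.0 W
Step 2 — 2 * pi * n = 2 * pi * 2.25 = 14.137167
Step 3 — Q = 5834100.0 / 14.137167 ≈ 412680 N·m (5 s.f.)

412680 N·m


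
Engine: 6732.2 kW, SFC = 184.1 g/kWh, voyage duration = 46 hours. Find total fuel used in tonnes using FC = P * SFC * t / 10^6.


Formula: FC (tonnes) = P * SFC * t / 1,000,000
Step 1 — P * SFC * t = 6732.2 * 184.1 * 46 = 57012308.92 g
Step 2 — FC (tonnes) = 57012308.92 / 1,000,000 ≈ 57.012 tonnes (5 s.f.)

57.012 tonnes


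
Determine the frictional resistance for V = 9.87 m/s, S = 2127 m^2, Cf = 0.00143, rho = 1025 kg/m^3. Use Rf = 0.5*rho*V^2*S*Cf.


Formula: Rf = 0.5 * rho * V^2 * S * Cf
Step 1 — V^2 = 9.87^2 = 97.4169
Step 2 — 0.5 * rho * V^2 = 0.5 * 1025 * 97.4169 = 49926.16125
Step 3 — Rf = 49926.16125 * 2127 * 0.00143 ≈ 151860 N (5 s.f.)

151860 N


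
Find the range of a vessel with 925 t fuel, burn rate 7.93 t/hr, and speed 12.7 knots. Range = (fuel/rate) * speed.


Formula: endurance = fuel / rate; range = endurance * speed
Step 1 — endurance = 925 / 7.93 = 116.6456 hours
Step 2 — range = 116.6456 * 12.7 ≈ 1481.4 nautical miles (5 s.f.)

1481.4 NM


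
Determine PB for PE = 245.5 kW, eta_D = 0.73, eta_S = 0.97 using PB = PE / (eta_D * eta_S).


Formula: PB = PE / (eta_D * eta_S)
Step 1 — combined efficiency = eta_D * eta_S = 0.73 * 0.97 = 0.7081
Step 2 — PB = 245.5 / 0.7081 ≈ 346.70 kW (5 s.f.)

346.70 kW


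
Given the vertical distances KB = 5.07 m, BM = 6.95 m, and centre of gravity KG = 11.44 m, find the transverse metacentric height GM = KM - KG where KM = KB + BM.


Formula: GM = KB + BM - KG
Step 1 — KM = KB + BM = 5.07 + 6.95 = 12.02 m
Step 2 — GM = KM - KG = 12.02 - 11.44 = 0.58 m

0.58 m


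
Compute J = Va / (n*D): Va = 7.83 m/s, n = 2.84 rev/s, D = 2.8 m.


Formula: J = Va / (n * D)
Step 1 — n * D = 2.84 * 2.8 = 7.952
Step 2 — J = 7.83 / 7.952 ≈ 0.98466 (5 s.f.)

0.98466


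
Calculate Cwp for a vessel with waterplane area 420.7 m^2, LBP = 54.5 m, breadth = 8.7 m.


Formula: Cwp = Aw / (L * B)
Step 1 — L * B = 54.5 * 8.7 = 474.15 m^2
Step 2 — Cwp = 420.7 / 474.15 ≈ 0.88727 (5 s.f.)

0.88727


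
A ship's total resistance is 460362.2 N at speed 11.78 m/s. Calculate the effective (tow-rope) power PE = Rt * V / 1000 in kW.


Formula: PE = Rt * V / 1000 (kW)
Step 1 — PE (W) = 460362.2 * 11.78 = 5423066.716 W
Step 2 — PE (kW) = 5423066.716 / 1000 ≈ 5423.1 kW (5 s.f.)

5423.1 kW


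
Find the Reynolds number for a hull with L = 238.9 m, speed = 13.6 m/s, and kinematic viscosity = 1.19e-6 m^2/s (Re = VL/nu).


Formula: Re = V * L / nu
Step 1 — V * L = 13.6 * 238.9 = 3249.04 m^2/s
Step 2 — Re = 3249.04 / 1.19e-6 = 2.73e+09

2.73e+09


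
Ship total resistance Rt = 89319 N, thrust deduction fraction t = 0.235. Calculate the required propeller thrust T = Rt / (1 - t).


Formula: T = Rt / (1 - t)
Step 1 — (1 - t) = 1 - 0.235 = 0.765
Step 2 — T = 89319 / 0.765 ≈ 116760 N (5 s.f.)

116760 N


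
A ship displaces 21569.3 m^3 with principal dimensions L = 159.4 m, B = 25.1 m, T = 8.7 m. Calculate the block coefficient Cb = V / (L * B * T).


Formula: Cb = V / (L * B * T)
Step 1 — L * B * T = 159.4 * 25.1 * 8.7 = 34808.178 m^3
Step 2 — Cb = 21569.3 / 34808.178 ≈ 0.61966 (5 s.f.)

0.61966


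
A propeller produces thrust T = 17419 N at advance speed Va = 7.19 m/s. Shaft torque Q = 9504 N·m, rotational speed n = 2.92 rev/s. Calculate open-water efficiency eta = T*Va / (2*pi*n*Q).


Formula: eta = T * Va / (2 * pi * n * Q)
Step 1 — numerator = T * Va = 17419 * 7.19 = 125242.61
Step 2 — 2 * pi * n = 2 * pi * 2.92 = 18.346901
Step 3 — denominator = 18.346901 * 9504 = 174368.95
Step 4 — eta = 125242.61 / 174368.95 ≈ 0.71826 (5 s.f.)

0.71826


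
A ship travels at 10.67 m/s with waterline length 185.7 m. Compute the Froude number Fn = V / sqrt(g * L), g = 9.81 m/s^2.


Formula: Fn = V / sqrt(g * L)
Step 1 — g * L = 9.81 * 185.7 = 1821.717
Step 2 — sqrt(g * L) = sqrt(1821.717) = 42.681577
Step 3 — Fn = 10.67 / 42.681577 ≈ 0.24999 (5 s.f.)

0.24999


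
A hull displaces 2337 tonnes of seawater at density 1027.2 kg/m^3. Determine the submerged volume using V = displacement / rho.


Formula: V = mass / rho
Step 1 — convert tonnes to kg: 2337 t * 1000 = 2337000 kg
Step 2 — V = 2337000 / 1027.2 ≈ 2275.1 m^3 (5 s.f.)

2275.1 m^3


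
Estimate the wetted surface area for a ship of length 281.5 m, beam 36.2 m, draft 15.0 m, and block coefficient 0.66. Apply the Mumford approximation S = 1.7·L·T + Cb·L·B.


Formula: S = 1.7*L*T + V/T with V = Cb*L*B*T, i.e. S = L * (1.7*T + Cb*B)
Step 1 — 1.7*T = 1.7 * 15.0 = 25.5 m
Step 2 — Cb*B = 0.66 * 36.2 = 23.892 m
Step 3 — 1.7*T + Cb*B = 25.5 + 23.892 = 49.392 m
Step 4 — S = 281.5 * 49.392 ≈ 13904 m^2 (5 s.f.)

13904 m^2


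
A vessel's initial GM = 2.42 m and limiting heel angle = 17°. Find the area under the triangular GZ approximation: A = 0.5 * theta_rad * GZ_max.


Formula: GZ_max = GM * sin(theta); Area = 0.5 * theta_rad * GZ_max
Step 1 — GZ_max = 2.42 * sin(17°) = 2.42 * 0.292372 = 0.70754 m
Step 2 — theta_rad = 17 * pi/180 = 0.296706 rad
Step 3 — Area = 0.5 * 0.296706 * 0.70754 ≈ 0.10497 m·rad (5 s.f.)

0.10497 m·rad


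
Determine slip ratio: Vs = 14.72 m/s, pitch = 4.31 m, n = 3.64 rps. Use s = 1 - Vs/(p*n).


Formula: s = 1 - Vs / (p * n)
Step 1 — p * n = 4.31 * 3.64 = 15.6884
Step 2 — Vs / (p*n) = 14.72 / 15.6884 = 0.938273 (6 d.p.)
Step 3 — s = 1 - 0.938273 = 0.061727

0.061727


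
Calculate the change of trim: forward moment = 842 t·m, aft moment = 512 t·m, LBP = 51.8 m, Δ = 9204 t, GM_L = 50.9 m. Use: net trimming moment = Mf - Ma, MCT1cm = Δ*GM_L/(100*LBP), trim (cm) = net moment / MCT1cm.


Formula: net trimming moment = Mf - Ma; MCT1cm = Δ*GM_L/(100*LBP); trim = net moment / MCT1cm
Step 1 — net trimming moment = 842 - 512 = 330 t·m
Step 2 — MCT1cm = 9204 * 50.9 / (100 * 51.8) = 90.4408 t·m/cm
Step 3 — trim = 330 / 90.4408 ≈ 3.6488 cm (5 s.f.)

3.6488 cm


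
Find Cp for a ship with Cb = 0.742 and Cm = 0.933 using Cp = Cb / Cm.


Formula: Cp = Cb / Cm
Substituting: Cp = 0.742 / 0.933
Result: Cp ≈ 0.79528 (5 s.f.)

0.79528


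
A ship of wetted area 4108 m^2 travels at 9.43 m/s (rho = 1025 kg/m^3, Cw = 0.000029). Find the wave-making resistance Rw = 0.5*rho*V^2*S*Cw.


Formula: Rw = 0.5 * rho * V^2 * S * Cw
Step 1 — V^2 = 9.43^2 = 88.9249
Step 2 — 0.5 * rho * V^2 = 0.5 * 1025 * 88.9249 = 45574.01125
Step 3 — Rw = 45574.01125 * 4108 * 0.000029 ≈ 5429.3 N (5 s.f.)

5429.3 N


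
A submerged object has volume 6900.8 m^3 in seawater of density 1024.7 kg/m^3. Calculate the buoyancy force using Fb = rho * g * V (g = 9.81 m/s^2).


Formula: Fb = rho * g * V
Substituting: Fb = 1024.7 * 9.81 * 6900.8
Intermediate: 1024.7 * 9.81 = 10052.307
Result: Fb = 10052.307 * 6900.8 ≈ 69369000 N (5 s.f.)

69369000 N


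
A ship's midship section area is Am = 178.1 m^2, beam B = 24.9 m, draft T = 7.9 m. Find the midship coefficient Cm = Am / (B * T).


Formula: Cm = Am / (B * T)
Step 1 — B * T = 24.9 * 7.9 = 196.71 m^2
Step 2 — Cm = 178.1 / 196.71 ≈ 0.90539 (5 s.f.)

0.90539


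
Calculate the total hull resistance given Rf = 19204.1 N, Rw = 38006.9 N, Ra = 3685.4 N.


Formula: Rt = Rf + Rw + Ra
Substituting: Rt = 19204.1 + 38006.9 + 3685.4
Result: Rt = 60896.4 N

60896.4 N


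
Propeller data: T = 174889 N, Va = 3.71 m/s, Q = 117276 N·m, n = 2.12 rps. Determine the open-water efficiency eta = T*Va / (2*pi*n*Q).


Formula: eta = T * Va / (2 * pi * n * Q)
Step 1 — numerator = T * Va = 174889 * 3.71 = 648838.19
Step 2 — 2 * pi * n = 2 * pi * 2.12 = 13.320353
Step 3 — denominator = 13.320353 * 117276 = 1562157.72
Step 4 — eta = 648838.19 / 1562157.72 ≈ 0.41535 (5 s.f.)

0.41535


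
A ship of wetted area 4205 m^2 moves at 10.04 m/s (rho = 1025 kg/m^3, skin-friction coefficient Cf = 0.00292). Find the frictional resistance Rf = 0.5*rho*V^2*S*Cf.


Formula: Rf = 0.5 * rho * V^2 * S * Cf
Step 1 — V^2 = 10.04^2 = 100.8016
Step 2 — 0.5 * rho * V^2 = 0.5 * 1025 * 100.8016 = 51660.82
Step 3 — Rf = 51660.82 * 4205 * 0.00292 ≈ 634320 N (5 s.f.)

634320 N


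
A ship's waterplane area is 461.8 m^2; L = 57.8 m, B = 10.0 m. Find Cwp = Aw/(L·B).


Formula: Cwp = Aw / (L * B)
Step 1 — L * B = 57.8 * 10.0 = 578.0 m^2
Step 2 — Cwp = 461.8 / 578.0 ≈ 0.79896 (5 s.f.)

0.79896


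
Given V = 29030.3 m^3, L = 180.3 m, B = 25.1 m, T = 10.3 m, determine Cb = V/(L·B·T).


Formula: Cb = V / (L * B * T)
Step 1 — L * B * T = 180.3 * 25.1 * 10.3 = 46612.959 m^3
Step 2 — Cb = 29030.3 / 46612.959 ≈ 0.62279 (5 s.f.)

0.62279


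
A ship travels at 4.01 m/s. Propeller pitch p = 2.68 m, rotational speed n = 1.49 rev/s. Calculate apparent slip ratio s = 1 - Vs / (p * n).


Formula: s = 1 - Vs / (p * n)
Step 1 — p * n = 2.68 * 1.49 = 3.9932
Step 2 — Vs / (p*n) = 4.01 / 3.9932 = 1.004207 (6 d.p.)
Step 3 — s = 1 - 1.004207 = -0.004207

-0.004207


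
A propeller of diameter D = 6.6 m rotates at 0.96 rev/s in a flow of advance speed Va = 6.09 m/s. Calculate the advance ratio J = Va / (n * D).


Formula: J = Va / (n * D)
Step 1 — n * D = 0.96 * 6.6 = 6.336
Step 2 — J = 6.09 / 6.336 ≈ 0.96117 (5 s.f.)

0.96117


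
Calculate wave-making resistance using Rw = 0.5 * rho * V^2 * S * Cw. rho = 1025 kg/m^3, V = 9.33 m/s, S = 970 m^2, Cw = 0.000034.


Formula: Rw = 0.5 * rho * V^2 * S * Cw
Step 1 — V^2 = 9.33^2 = 87.0489
Step 2 — 0.5 * rho * V^2 = 0.5 * 1025 * 87.0489 = 44612.56125
Step 3 — Rw = 44612.56125 * 970 * 0.000034 ≈ 1471.3 N (5 s.f.)

1471.3 N


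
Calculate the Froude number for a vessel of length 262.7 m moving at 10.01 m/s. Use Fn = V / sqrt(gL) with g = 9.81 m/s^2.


Formula: Fn = V / sqrt(g * L)
Step 1 — g * L = 9.81 * 262.7 = 2577.087
Step 2 — sqrt(g * L) = sqrt(2577.087) = 50.765017
Step 3 — Fn = 10.01 / 50.765017 ≈ 0.19718 (5 s.f.)

0.19718


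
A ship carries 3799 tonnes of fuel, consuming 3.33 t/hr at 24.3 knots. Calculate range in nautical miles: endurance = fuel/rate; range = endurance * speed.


Formula: endurance = fuel / rate; range = endurance * speed
Step 1 — endurance = 3799 / 3.33 = 1140.8408 hours
Step 2 — range = 1140.8408 * 24.3 ≈ 27722 nautical miles (5 s.f.)

27722 NM


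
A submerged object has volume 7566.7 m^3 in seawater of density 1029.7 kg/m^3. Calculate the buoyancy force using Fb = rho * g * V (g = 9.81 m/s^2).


Formula: Fb = rho * g * V
Substituting: Fb = 1029.7 * 9.81 * 7566.7
Intermediate: 1029.7 * 9.81 = 10101.357
Result: Fb = 10101.357 * 7566.7 ≈ 76434000 N (5 s.f.)

76434000 N


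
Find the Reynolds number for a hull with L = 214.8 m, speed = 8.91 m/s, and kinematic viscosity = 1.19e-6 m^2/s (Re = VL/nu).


Formula: Re = V * L / nu
Step 1 — V * L = 8.91 * 214.8 = 1913.868 m^2/s
Step 2 — Re = 1913.868 / 1.19e-6 = 1.61e+09

1.61e+09


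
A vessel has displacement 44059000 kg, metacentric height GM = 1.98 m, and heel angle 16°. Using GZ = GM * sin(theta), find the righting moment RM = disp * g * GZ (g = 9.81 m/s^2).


Formula: GZ = GM * sin(theta); RM = disp * g * GZ
Step 1 — GZ = 1.98 * sin(16°) = 1.98 * 0.275637 = 0.545761 m
Step 2 — RM = 44059000 * 9.81 * 0.545761 ≈ 235890000 N·m (5 s.f.)

235890000 N·m


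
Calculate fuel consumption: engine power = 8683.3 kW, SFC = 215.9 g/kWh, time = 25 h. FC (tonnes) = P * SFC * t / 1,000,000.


Formula: FC (tonnes) = P * SFC * t / 1,000,000
Step 1 — P * SFC * t = 8683.3 * 215.9 * 25 = 46868111.75 g
Step 2 — FC (tonnes) = 46868111.75 / 1,000,000 ≈ 46.868 tonnes (5 s.f.)

46.868 tonnes


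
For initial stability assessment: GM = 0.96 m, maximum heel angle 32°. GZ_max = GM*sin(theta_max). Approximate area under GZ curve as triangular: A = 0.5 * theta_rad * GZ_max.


Formula: GZ_max = GM * sin(theta); Area = 0.5 * theta_rad * GZ_max
Step 1 — GZ_max = 0.96 * sin(32°) = 0.96 * 0.529919 = 0.508722 m
Step 2 — theta_rad = 32 * pi/180 = 0.558505 rad
Step 3 — Area = 0.5 * 0.558505 * 0.508722 ≈ 0.14206 m·rad (5 s.f.)

0.14206 m·rad


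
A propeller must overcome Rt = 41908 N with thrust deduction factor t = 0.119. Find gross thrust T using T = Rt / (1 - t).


Formula: T = Rt / (1 - t)
Step 1 — (1 - t) = 1 - 0.119 = 0.881
Step 2 — T = 41908 / 0.881 ≈ 47569 N (5 s.f.)

47569 N


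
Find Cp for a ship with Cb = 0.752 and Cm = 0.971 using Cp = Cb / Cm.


Formula: Cp = Cb / Cm
Substituting: Cp = 0.752 / 0.971
Result: Cp ≈ 0.77446 (5 s.f.)

0.77446


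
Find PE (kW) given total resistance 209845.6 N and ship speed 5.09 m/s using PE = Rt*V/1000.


Formula: PE = Rt * V / 1000 (kW)
Step 1 — PE (W) = 209845.6 * 5.09 = 1068114.104 W
Step 2 — PE (kW) = 1068114.104 / 1000 ≈ 1068.1 kW (5 s.f.)

1068.1 kW


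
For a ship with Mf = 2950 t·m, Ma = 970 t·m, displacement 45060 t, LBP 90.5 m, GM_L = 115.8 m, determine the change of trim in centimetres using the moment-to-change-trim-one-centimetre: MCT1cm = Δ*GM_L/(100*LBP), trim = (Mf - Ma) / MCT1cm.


Formula: net trimming moment = Mf - Ma; MCT1cm = Δ*GM_L/(100*LBP); trim = net moment / MCT1cm
Step 1 — net trimming moment = 2950 - 970 = 1980 t·m
Step 2 — MCT1cm = 45060 * 115.8 / (100 * 90.5) = 576.5688 t·m/cm
Step 3 — trim = 1980 / 576.5688 ≈ 3.4341 cm (5 s.f.)

3.4341 cm


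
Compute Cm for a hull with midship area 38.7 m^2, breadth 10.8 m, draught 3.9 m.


Formula: Cm = Am / (B * T)
Step 1 — B * T = 10.8 * 3.9 = 42.12 m^2
Step 2 — Cm = 38.7 / 42.12 ≈ 0.91880 (5 s.f.)

0.91880


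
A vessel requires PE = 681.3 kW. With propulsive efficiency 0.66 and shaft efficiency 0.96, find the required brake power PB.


Formula: PB = PE / (eta_D * eta_S)
Step 1 — combined efficiency = eta_D * eta_S = 0.66 * 0.96 = 0.6336
Step 2 — PB = 681.3 / 0.6336 ≈ 1075.3 kW (5 s.f.)

1075.3 kW


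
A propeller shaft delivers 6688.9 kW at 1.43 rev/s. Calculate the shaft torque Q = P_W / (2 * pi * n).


Formula: Q = P_W / (2 * pi * n)
Step 1 — P_W = 6688.9 kW * 1000 = 6688900.0 W
Step 2 — 2 * pi * n = 2 * pi * 1.43 = 8.984955
Step 3 — Q = 6688900.0 / 8.984955 ≈ 744460 N·m (5 s.f.)

744460 N·m


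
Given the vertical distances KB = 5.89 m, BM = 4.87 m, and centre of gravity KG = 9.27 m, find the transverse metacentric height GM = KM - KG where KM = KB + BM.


Formula: GM = KB + BM - KG
Step 1 — KM = KB + BM = 5.89 + 4.87 = 10.76 m
Step 2 — GM = KM - KG = 10.76 - 9.27 = 1.49 m

1.49 m


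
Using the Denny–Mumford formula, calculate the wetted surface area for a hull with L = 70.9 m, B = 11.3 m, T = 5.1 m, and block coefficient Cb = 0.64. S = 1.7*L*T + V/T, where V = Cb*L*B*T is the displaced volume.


Formula: S = 1.7*L*T + V/T with V = Cb*L*B*T, i.e. S = L * (1.7*T + Cb*B)
Step 1 — 1.7*T = 1.7 * 5.1 = 8.67 m
Step 2 — Cb*B = 0.64 * 11.3 = 7.232 m
Step 3 — 1.7*T + Cb*B = 8.67 + 7.232 = 15.902 m
Step 4 — S = 70.9 * 15.902 ≈ 1127.5 m^2 (5 s.f.)

1127.5 m^2


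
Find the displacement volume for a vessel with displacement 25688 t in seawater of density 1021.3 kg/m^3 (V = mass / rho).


Formula: V = mass / rho
Step 1 — convert tonnes to kg: 25688 t * 1000 = 25688000 kg
Step 2 — V = 25688000 / 1021.3 ≈ 25152 m^3 (5 s.f.)

25152 m^3


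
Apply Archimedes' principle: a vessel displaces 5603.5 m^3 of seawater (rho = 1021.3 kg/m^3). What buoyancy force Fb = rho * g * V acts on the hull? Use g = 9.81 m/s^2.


Formula: Fb = rho * g * V
Substituting: Fb = 1021.3 * 9.81 * 5603.5
Intermediate: 1021.3 * 9.81 = 10018.953
Result: Fb = 10018.953 * 5603.5 ≈ 56141000 N (5 s.f.)

56141000 N


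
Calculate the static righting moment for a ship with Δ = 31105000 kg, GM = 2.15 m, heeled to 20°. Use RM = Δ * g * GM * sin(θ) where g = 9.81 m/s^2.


Formula: GZ = GM * sin(theta); RM = disp * g * GZ
Step 1 — GZ = 2.15 * sin(20°) = 2.15 * 0.34202 = 0.735343 m
Step 2 — RM = 31105000 * 9.81 * 0.735343 ≈ 224380000 N·m (5 s.f.)

224380000 N·m


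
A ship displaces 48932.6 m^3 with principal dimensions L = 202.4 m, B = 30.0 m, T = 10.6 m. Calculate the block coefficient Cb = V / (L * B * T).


Formula: Cb = V / (L * B * T)
Step 1 — L * B * T = 202.4 * 30.0 * 10.6 = 64363.2 m^3
Step 2 — Cb = 48932.6 / 64363.2 ≈ 0.76026 (5 s.f.)

0.76026


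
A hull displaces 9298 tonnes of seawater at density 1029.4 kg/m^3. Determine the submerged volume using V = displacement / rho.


Formula: V = mass / rho
Step 1 — convert tonnes to kg: 9298 t * 1000 = 9298000 kg
Step 2 — V = 9298000 / 1029.4 ≈ 9032.4 m^3 (5 s.f.)

9032.4 m^3


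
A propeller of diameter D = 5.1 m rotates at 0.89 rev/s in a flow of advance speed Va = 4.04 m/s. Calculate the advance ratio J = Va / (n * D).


Formula: J = Va / (n * D)
Step 1 — n * D = 0.89 * 5.1 = 4.539
Step 2 — J = 4.04 / 4.539 ≈ 0.89006 (5 s.f.)

0.89006


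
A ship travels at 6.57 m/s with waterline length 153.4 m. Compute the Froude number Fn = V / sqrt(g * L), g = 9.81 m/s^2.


Formula: Fn = V / sqrt(g * L)
Step 1 — g * L = 9.81 * 153.4 = 1504.854
Step 2 — sqrt(g * L) = sqrt(1504.854) = 38.792448
Step 3 — Fn = 6.57 / 38.792448 ≈ 0.16936 (5 s.f.)

0.16936


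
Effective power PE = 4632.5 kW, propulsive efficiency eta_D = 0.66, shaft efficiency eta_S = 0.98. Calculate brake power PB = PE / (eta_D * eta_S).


Formula: PB = PE / (eta_D * eta_S)
Step 1 — combined efficiency = eta_D * eta_S = 0.66 * 0.98 = 0.6468
Step 2 — PB = 4632.5 / 0.6468 ≈ 7162.2 kW (5 s.f.)

7162.2 kW


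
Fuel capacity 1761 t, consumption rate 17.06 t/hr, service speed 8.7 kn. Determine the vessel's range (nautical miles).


Formula: endurance = fuel / rate; range = endurance * speed
Step 1 — endurance = 1761 / 17.06 = 103.2239 hours
Step 2 — range = 103.2239 * 8.7 ≈ 898.05 nautical miles (5 s.f.)

898.05 NM


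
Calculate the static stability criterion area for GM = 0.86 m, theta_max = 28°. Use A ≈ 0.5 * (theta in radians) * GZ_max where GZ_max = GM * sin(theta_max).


Formula: GZ_max = GM * sin(theta); Area = 0.5 * theta_rad * GZ_max
Step 1 — GZ_max = 0.86 * sin(28°) = 0.86 * 0.469472 = 0.403746 m
Step 2 — theta_rad = 28 * pi/180 = 0.488692 rad
Step 3 — Area = 0.5 * 0.488692 * 0.403746 ≈ 0.098654 m·rad (5 s.f.)

0.098654 m·rad


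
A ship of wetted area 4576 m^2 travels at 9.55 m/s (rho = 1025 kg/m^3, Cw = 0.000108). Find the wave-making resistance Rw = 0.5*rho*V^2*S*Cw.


Formula: Rw = 0.5 * rho * V^2 * S * Cw
Step 1 — V^2 = 9.55^2 = 91.2025
Step 2 — 0.5 * rho * V^2 = 0.5 * 1025 * 91.2025 = 46741.28125
Step 3 — Rw = 46741.28125 * 4576 * 0.000108 ≈ 23100 N (5 s.f.)

23100 N


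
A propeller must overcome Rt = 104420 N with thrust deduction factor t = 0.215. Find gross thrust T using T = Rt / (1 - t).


Formula: T = Rt / (1 - t)
Step 1 — (1 - t) = 1 - 0.215 = 0.785
Step 2 — T = 104420 / 0.785 ≈ 133020 N (5 s.f.)

133020 N


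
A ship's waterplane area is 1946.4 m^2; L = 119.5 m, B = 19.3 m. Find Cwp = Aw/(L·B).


Formula: Cwp = Aw / (L * B)
Step 1 — L * B = 119.5 * 19.3 = 2306.35 m^2
Step 2 — Cwp = 1946.4 / 2306.35 ≈ 0.84393 (5 s.f.)

0.84393


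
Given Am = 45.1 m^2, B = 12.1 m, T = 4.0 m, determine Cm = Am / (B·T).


Formula: Cm = Am / (B * T)
Step 1 — B * T = 12.1 * 4.0 = 48.4 m^2
Step 2 — Cm = 45.1 / 48.4 ≈ 0.93182 (5 s.f.)

0.93182


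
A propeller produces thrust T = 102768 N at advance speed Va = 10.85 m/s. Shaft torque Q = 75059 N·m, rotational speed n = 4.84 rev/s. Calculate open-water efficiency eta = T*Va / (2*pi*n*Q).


Formula: eta = T * Va / (2 * pi * n * Q)
Step 1 — numerator = T * Va = 102768 * 10.85 = 1115032.8
Step 2 — 2 * pi * n = 2 * pi * 4.84 = 30.410617
Step 3 — denominator = 30.410617 * 75059 = 2282590.5
Step 4 — eta = 1115032.8 / 2282590.5 ≈ 0.48849 (5 s.f.)

0.48849


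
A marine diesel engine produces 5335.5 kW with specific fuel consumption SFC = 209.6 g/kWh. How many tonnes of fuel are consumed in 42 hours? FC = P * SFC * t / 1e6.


Formula: FC (tonnes) = P * SFC * t / 1,000,000
Step 1 — P * SFC * t = 5335.5 * 209.6 * 42 = 46969473.6 g
Step 2 — FC (tonnes) = 46969473.6 / 1,000,000 ≈ 46.969 tonnes (5 s.f.)

46.969 tonnes


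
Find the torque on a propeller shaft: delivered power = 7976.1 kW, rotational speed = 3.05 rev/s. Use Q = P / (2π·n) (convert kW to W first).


Formula: Q = P_W / (2 * pi * n)
Step 1 — P_W = 7976.1 kW * 1000 = 7976100.0 W
Step 2 — 2 * pi * n = 2 * pi * 3.05 = 19.163715
Step 3 — Q = 7976100.0 / 19.163715 ≈ 416210 N·m (5 s.f.)

416210 N·m


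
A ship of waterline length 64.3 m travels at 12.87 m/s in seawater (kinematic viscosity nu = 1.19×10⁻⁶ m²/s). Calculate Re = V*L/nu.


Formula: Re = V * L / nu
Step 1 — V * L = 12.87 * 64.3 = 827.541 m^2/s
Step 2 — Re = 827.541 / 1.19e-6 = 6.95e+08

6.95e+08


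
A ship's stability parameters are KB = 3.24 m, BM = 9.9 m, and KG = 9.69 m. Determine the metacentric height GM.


Formula: GM = KB + BM - KG
Step 1 — KM = KB + BM = 3.24 + 9.9 = 13.14 m
Step 2 — GM = KM - KG = 13.14 - 9.69 = 3.45 m

3.45 m


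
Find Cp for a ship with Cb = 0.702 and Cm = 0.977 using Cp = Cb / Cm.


Formula: Cp = Cb / Cm
Substituting: Cp = 0.702 / 0.977
Result: Cp ≈ 0.71853 (5 s.f.)

0.71853


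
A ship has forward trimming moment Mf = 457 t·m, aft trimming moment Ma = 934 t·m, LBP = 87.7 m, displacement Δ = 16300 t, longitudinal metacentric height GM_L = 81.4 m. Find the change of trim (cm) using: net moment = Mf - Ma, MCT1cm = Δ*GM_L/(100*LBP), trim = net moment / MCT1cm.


Formula: net trimming moment = Mf - Ma; MCT1cm = Δ*GM_L/(100*LBP); trim = net moment / MCT1cm
Step 1 — net trimming moment = 457 - 934 = -477 t·m
Step 2 — MCT1cm = 16300 * 81.4 / (100 * 87.7) = 151.2908 t·m/cm
Step 3 — trim = -477 / 151.2908 ≈ -3.1529 cm (5 s.f.)

-3.1529 cm


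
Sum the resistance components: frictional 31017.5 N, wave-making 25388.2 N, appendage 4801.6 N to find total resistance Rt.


Formula: Rt = Rf + Rw + Ra
Substituting: Rt = 31017.5 + 25388.2 + 4801.6
Result: Rt = 61207.3 N

61207.3 N


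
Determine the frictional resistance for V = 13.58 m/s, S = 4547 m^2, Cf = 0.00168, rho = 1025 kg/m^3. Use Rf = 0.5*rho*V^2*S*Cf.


Formula: Rf = 0.5 * rho * V^2 * S * Cf
Step 1 — V^2 = 13.58^2 = 184.4164
Step 2 — 0.5 * rho * V^2 = 0.5 * 1025 * 184.4164 = 94513.405
Step 3 — Rf = 94513.405 * 4547 * 0.00168 ≈ 721980 N (5 s.f.)

721980 N


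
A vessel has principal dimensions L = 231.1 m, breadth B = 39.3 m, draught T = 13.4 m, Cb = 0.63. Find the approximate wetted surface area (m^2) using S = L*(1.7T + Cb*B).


Formula: S = 1.7*L*T + V/T with V = Cb*L*B*T, i.e. S = L * (1.7*T + Cb*B)
Step 1 — 1.7*T = 1.7 * 13.4 = 22.78 m
Step 2 — Cb*B = 0.63 * 39.3 = 24.759 m
Step 3 — 1.7*T + Cb*B = 22.78 + 24.759 = 47.539 m
Step 4 — S = 231.1 * 47.539 ≈ 10986 m^2 (5 s.f.)

10986 m^2


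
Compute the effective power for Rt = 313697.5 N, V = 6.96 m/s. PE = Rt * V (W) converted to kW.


Formula: PE = Rt * V / 1000 (kW)
Step 1 — PE (W) = 313697.5 * 6.96 = 2183334.6 W
Step 2 — PE (kW) = 2183334.6 / 1000 ≈ 2183.3 kW (5 s.f.)

2183.3 kW


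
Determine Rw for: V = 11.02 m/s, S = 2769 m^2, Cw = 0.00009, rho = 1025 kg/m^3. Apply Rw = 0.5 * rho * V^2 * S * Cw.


Formula: Rw = 0.5 * rho * V^2 * S * Cw
Step 1 — V^2 = 11.02^2 = 121.4404
Step 2 — 0.5 * rho * V^2 = 0.5 * 1025 * 121.4404 = 62238.205
Step 3 — Rw = 62238.205 * 2769 * 0.00009 ≈ 15510 N (5 s.f.)

15510 N


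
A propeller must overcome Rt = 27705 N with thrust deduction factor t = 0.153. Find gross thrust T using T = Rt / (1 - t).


Formula: T = Rt / (1 - t)
Step 1 — (1 - t) = 1 - 0.153 = 0.847
Step 2 — T = 27705 / 0.847 ≈ 32710 N (5 s.f.)

32710 N


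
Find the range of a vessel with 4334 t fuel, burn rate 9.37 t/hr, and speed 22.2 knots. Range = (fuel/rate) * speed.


Formula: endurance = fuel / rate; range = endurance * speed
Step 1 — endurance = 4334 / 9.37 = 462.54 hours
Step 2 — range = 462.54 * 22.2 ≈ 10268 nautical miles (5 s.f.)

10268 NM


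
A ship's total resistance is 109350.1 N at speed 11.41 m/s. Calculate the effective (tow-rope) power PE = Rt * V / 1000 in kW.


Formula: PE = Rt * V / 1000 (kW)
Step 1 — PE (W) = 109350.1 * 11.41 = 1247684.641 W
Step 2 — PE (kW) = 1247684.641 / 1000 ≈ 1247.7 kW (5 s.f.)

1247.7 kW


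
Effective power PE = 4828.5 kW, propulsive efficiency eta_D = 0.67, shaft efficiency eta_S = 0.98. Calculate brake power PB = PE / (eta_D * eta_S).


Formula: PB = PE / (eta_D * eta_S)
Step 1 — combined efficiency = eta_D * eta_S = 0.67 * 0.98 = 0.6566
Step 2 — PB = 4828.5 / 0.6566 ≈ 7353.8 kW (5 s.f.)

7353.8 kW


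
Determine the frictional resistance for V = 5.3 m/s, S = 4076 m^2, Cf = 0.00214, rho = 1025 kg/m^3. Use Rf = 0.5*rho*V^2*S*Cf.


Formula: Rf = 0.5 * rho * V^2 * S * Cf
Step 1 — V^2 = 5.3^2 = 28.09
Step 2 — 0.5 * rho * V^2 = 0.5 * 1025 * 28.09 = 14396.125
Step 3 — Rf = 14396.125 * 4076 * 0.00214 ≈ 125570 N (5 s.f.)

125570 N


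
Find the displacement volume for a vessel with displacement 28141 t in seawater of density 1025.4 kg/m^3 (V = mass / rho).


Formula: V = mass / rho
Step 1 — convert tonnes to kg: 28141 t * 1000 = 28141000 kg
Step 2 — V = 28141000 / 1025.4 ≈ 27444 m^3 (5 s.f.)

27444 m^3


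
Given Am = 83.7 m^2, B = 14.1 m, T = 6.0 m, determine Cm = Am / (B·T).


Formula: Cm = Am / (B * T)
Step 1 — B * T = 14.1 * 6.0 = 84.6 m^2
Step 2 — Cm = 83.7 / 84.6 ≈ 0.98936 (5 s.f.)

0.98936


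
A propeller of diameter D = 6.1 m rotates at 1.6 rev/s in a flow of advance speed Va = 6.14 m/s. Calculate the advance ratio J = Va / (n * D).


Formula: J = Va / (n * D)
Step 1 — n * D = 1.6 * 6.1 = 9.76
Step 2 — J = 6.14 / 9.76 ≈ 0.62910 (5 s.f.)

0.62910


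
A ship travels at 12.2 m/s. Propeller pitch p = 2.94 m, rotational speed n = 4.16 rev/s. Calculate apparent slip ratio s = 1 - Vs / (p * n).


Formula: s = 1 - Vs / (p * n)
Step 1 — p * n = 2.94 * 4.16 = 12.2304
Step 2 — Vs / (p*n) = 12.2 / 12.2304 = 0.997514 (6 d.p.)
Step 3 — s = 1 - 0.997514 = 0.002486

0.002486


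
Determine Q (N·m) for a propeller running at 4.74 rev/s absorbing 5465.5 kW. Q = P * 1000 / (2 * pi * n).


Formula: Q = P_W / (2 * pi * n)
Step 1 — P_W = 5465.5 kW * 1000 = 5465500.0 W
Step 2 — 2 * pi * n = 2 * pi * 4.74 = 29.782298
Step 3 — Q = 5465500.0 / 29.782298 ≈ 183520 N·m (5 s.f.)

183520 N·m


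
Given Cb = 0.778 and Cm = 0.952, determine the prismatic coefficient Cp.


Formula: Cp = Cb / Cm
Substituting: Cp = 0.778 / 0.952
Result: Cp ≈ 0.81723 (5 s.f.)

0.81723
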